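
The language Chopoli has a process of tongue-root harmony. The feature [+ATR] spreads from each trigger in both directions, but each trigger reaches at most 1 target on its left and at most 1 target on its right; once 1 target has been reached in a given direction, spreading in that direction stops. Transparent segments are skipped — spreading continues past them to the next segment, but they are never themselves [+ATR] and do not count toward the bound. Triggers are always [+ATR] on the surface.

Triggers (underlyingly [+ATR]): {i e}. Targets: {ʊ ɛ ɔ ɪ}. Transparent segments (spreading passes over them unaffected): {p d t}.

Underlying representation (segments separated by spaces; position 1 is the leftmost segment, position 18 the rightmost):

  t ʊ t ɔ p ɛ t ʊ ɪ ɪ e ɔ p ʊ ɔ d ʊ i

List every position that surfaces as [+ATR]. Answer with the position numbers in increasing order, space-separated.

From /e/ at 11 rightward: 12 /ɔ/ → [+ATR]; bound reached.
From /e/ at 11 leftward: 10 /ɪ/ → [+ATR]; bound reached.
From /i/ at 18 rightward: word edge.
From /i/ at 18 leftward: 17 /ʊ/ → [+ATR]; bound reached.
Targets with no active source: positions 2 4 6 8 9 14 15 stay [-ATR].

10 11 12 17 18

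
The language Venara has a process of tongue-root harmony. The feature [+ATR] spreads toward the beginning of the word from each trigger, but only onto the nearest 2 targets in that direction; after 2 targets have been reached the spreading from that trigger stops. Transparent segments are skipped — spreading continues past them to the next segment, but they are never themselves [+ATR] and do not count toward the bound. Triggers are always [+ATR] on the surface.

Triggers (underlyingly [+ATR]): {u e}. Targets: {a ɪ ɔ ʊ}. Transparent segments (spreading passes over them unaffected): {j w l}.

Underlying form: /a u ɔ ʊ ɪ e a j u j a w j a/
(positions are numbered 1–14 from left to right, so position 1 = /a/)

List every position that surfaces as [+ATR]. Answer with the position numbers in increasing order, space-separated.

From /u/ at 2 leftward: 1 /a/ → [+ATR]; word edge.
From /e/ at 6 leftward: 5 /ɪ/ → [+ATR]; 4 /ʊ/ → [+ATR]; bound reached.
From /u/ at 9 leftward: 8 /j/ transparent; 7 /a/ → [+ATR]; 6 /e/ is itself a trigger — this domain ends here.
Targets with no active source: positions 3 11 14 stay [-ATR].

1 2 4 5 6 7 9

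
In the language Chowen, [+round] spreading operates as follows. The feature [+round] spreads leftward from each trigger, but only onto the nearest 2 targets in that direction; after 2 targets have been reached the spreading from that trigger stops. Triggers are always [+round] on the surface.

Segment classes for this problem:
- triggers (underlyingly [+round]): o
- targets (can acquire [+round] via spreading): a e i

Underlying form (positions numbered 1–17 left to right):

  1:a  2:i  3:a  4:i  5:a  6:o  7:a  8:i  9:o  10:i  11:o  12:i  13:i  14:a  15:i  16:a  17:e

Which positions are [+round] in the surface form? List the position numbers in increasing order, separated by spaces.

From /o/ at 6 leftward: 5 /a/ → [+round]; 4 /i/ → [+round]; bound reached.
From /o/ at 9 leftward: 8 /i/ → [+round]; 7 /a/ → [+round]; bound reached.
From /o/ at 11 leftward: 10 /i/ → [+round]; 9 /o/ is itself a trigger — this domain ends here.
Targets with no active source: positions 1 2 3 12 13 14 15 16 17 stay [-round].

4 5 6 7 8 9 10 11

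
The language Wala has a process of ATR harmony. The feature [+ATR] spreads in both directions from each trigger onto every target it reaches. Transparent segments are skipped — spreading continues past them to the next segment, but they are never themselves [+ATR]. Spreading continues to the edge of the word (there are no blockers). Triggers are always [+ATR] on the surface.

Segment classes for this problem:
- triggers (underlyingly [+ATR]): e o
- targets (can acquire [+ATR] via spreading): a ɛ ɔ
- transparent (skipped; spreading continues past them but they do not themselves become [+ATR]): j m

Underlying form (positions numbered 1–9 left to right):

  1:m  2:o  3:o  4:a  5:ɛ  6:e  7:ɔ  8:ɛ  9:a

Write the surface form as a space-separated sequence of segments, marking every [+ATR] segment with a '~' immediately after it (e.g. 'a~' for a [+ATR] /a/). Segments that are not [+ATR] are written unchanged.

m o~ o~ a~ ɛ~ e~ ɔ~ ɛ~ a~

From /o/ at 2 rightward: 3 /o/ is itself a trigger — this domain ends here.
From /o/ at 2 leftward: 1 /m/ transparent; word edge.
From /o/ at 3 rightward: 4 /a/ → [+ATR]; 5 /ɛ/ → [+ATR]; 6 /e/ is itself a trigger — this domain ends here.
From /o/ at 3 leftward: 2 /o/ is itself a trigger — this domain ends here.
From /e/ at 6 rightward: 7 /ɔ/ → [+ATR]; 8 /ɛ/ → [+ATR]; 9 /a/ → [+ATR]; word edge.
From /e/ at 6 leftward: 5 /ɛ/ → [+ATR]; 4 /a/ → [+ATR]; 3 /o/ is itself a trigger — this domain ends here.
[+ATR] positions on the surface: 2 3 4 5 6 7 8 9.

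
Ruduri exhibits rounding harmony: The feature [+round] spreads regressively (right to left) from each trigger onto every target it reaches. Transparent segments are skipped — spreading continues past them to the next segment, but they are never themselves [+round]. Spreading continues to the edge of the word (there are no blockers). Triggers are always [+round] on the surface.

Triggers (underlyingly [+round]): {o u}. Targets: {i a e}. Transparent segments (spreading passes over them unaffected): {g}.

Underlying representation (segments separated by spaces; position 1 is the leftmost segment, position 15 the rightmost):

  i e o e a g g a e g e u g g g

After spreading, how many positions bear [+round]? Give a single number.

From /o/ at 3 leftward: 2 /e/ → [+round]; 1 /i/ → [+round]; word edge.
From /u/ at 12 leftward: 11 /e/ → [+round]; 10 /g/ transparent; 9 /e/ → [+round]; 8 /a/ → [+round]; 7 /g/ transparent; 6 /g/ transparent; 5 /a/ → [+round]; 4 /e/ → [+round]; 3 /o/ is itself a trigger — this domain ends here.
[+round] positions on the surface: 1 2 3 4 5 8 9 11 12.

9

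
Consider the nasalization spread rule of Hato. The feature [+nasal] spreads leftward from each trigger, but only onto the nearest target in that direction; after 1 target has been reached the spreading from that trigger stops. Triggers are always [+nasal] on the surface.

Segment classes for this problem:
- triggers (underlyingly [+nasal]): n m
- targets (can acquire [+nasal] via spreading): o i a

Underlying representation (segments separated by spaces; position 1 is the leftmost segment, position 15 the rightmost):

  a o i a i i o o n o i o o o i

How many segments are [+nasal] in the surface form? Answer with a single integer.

2

From /n/ at 9 leftward: 8 /o/ → [+nasal]; bound reached.
Targets with no active source: positions 1 2 3 4 5 6 7 10 11 12 13 14 15 stay [-nasal].
[+nasal] positions on the surface: 8 9.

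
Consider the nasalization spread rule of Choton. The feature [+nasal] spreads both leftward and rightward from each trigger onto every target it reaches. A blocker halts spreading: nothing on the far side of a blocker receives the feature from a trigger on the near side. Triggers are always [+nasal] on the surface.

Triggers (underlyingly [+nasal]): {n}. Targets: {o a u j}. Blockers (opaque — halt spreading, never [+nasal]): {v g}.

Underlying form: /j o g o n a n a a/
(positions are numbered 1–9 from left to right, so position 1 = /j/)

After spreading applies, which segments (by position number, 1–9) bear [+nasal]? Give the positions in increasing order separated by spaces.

From /n/ at 5 rightward: 6 /a/ → [+nasal]; 7 /n/ is itself a trigger — this domain ends here.
From /n/ at 5 leftward: 4 /o/ → [+nasal]; 3 /g/ blocks.
From /n/ at 7 rightward: 8 /a/ → [+nasal]; 9 /a/ → [+nasal]; word edge.
From /n/ at 7 leftward: 6 /a/ → [+nasal]; 5 /n/ is itself a trigger — this domain ends here.
Targets with no active source: positions 1 2 stay [-nasal].

4 5 6 7 8 9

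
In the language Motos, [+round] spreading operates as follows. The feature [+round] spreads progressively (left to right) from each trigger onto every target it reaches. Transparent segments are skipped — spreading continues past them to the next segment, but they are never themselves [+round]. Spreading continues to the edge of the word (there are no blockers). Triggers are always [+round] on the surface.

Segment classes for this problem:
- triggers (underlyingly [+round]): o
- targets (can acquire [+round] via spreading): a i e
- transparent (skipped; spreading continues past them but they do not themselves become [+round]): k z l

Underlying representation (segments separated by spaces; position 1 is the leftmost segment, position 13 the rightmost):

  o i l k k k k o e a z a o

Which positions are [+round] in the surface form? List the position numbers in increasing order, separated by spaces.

1 2 8 9 10 12 13

From /o/ at 1 rightward: 2 /i/ → [+round]; 3 /l/ transparent; 4 /k/ transparent; 5 /k/ transparent; 6 /k/ transparent; 7 /k/ transparent; 8 /o/ is itself a trigger — this domain ends here.
From /o/ at 8 rightward: 9 /e/ → [+round]; 10 /a/ → [+round]; 11 /z/ transparent; 12 /a/ → [+round]; 13 /o/ is itself a trigger — this domain ends here.
From /o/ at 13 rightward: word edge.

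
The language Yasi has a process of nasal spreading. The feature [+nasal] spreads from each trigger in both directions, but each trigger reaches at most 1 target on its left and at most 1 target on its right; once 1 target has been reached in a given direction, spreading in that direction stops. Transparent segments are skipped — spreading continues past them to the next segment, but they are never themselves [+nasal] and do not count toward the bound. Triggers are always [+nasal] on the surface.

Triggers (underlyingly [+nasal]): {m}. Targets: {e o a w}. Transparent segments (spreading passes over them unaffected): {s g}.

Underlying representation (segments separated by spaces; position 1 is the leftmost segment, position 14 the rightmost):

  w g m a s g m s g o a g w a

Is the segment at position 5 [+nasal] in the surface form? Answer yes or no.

From /m/ at 3 rightward: 4 /a/ → [+nasal]; bound reached.
From /m/ at 3 leftward: 2 /g/ transparent; 1 /w/ → [+nasal]; bound reached.
From /m/ at 7 rightward: 8 /s/ transparent; 9 /g/ transparent; 10 /o/ → [+nasal]; bound reached.
From /m/ at 7 leftward: 6 /g/ transparent; 5 /s/ transparent; 4 /a/ → [+nasal]; bound reached.
Targets with no active source: positions 11 13 14 stay [-nasal].
[+nasal] positions on the surface: 1 3 4 7 10.

no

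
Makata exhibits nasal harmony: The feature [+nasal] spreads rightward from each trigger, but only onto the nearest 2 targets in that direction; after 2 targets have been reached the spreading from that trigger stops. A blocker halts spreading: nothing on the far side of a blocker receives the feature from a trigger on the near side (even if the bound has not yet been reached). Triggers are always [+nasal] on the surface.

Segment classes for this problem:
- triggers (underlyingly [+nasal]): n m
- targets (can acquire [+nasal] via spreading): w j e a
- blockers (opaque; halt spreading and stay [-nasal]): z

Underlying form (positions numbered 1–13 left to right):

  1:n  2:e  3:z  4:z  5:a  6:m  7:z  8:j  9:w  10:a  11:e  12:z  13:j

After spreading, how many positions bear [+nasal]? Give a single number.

From /n/ at 1 rightward: 2 /e/ → [+nasal]; 3 /z/ blocks.
From /m/ at 6 rightward: 7 /z/ blocks.
Targets with no active source: positions 5 8 9 10 11 13 stay [-nasal].
[+nasal] positions on the surface: 1 2 6.

3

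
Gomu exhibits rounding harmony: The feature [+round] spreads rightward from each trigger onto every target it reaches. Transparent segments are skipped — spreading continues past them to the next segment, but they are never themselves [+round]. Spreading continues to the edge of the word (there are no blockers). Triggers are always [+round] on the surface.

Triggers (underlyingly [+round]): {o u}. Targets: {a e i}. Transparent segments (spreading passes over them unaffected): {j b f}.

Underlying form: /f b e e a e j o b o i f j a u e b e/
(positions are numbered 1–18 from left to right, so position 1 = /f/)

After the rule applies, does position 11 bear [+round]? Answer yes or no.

yes

From /o/ at 8 rightward: 9 /b/ transparent; 10 /o/ is itself a trigger — this domain ends here.
From /o/ at 10 rightward: 11 /i/ → [+round]; 12 /f/ transparent; 13 /j/ transparent; 14 /a/ → [+round]; 15 /u/ is itself a trigger — this domain ends here.
From /u/ at 15 rightward: 16 /e/ → [+round]; 17 /b/ transparent; 18 /e/ → [+round]; word edge.
Targets with no active source: positions 3 4 5 6 stay [-round].
[+round] positions on the surface: 8 10 11 14 15 16 18.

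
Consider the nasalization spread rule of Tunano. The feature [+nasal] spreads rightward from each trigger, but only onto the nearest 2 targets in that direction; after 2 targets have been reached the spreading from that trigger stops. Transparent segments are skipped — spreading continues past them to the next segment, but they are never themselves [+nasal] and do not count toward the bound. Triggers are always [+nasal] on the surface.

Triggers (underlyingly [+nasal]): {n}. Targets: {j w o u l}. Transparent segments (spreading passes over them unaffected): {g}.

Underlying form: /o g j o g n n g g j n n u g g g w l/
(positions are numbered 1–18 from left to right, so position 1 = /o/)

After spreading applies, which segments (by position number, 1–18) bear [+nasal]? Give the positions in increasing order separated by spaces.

6 7 10 11 12 13 17

From /n/ at 6 rightward: 7 /n/ is itself a trigger — this domain ends here.
From /n/ at 7 rightward: 8 /g/ transparent; 9 /g/ transparent; 10 /j/ → [+nasal]; 11 /n/ is itself a trigger — this domain ends here.
From /n/ at 11 rightward: 12 /n/ is itself a trigger — this domain ends here.
From /n/ at 12 rightward: 13 /u/ → [+nasal]; 14 /g/ transparent; 15 /g/ transparent; 16 /g/ transparent; 17 /w/ → [+nasal]; bound reached.
Targets with no active source: positions 1 3 4 18 stay [-nasal].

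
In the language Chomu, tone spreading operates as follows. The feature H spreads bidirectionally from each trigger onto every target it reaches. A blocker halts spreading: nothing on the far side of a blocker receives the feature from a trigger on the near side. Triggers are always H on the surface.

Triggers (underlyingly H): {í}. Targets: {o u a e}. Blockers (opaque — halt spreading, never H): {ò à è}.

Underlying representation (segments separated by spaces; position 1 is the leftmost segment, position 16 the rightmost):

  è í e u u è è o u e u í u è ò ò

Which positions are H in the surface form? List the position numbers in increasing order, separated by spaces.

From /í/ at 2 rightward: 3 /e/ → H; 4 /u/ → H; 5 /u/ → H; 6 /è/ blocks.
From /í/ at 2 leftward: 1 /è/ blocks.
From /í/ at 12 rightward: 13 /u/ → H; 14 /è/ blocks.
From /í/ at 12 leftward: 11 /u/ → H; 10 /e/ → H; 9 /u/ → H; 8 /o/ → H; 7 /è/ blocks.

2 3 4 5 8 9 10 11 12 13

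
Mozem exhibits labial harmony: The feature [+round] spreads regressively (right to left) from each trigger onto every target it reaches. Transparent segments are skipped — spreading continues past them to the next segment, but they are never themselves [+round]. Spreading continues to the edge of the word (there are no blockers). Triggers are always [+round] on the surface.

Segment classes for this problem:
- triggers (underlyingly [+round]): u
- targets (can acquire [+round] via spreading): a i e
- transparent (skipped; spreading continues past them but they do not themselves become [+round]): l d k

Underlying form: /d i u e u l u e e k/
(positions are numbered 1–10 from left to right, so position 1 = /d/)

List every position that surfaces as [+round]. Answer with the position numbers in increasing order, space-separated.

2 3 4 5 7

From /u/ at 3 leftward: 2 /i/ → [+round]; 1 /d/ transparent; word edge.
From /u/ at 5 leftward: 4 /e/ → [+round]; 3 /u/ is itself a trigger — this domain ends here.
From /u/ at 7 leftward: 6 /l/ transparent; 5 /u/ is itself a trigger — this domain ends here.
Targets with no active source: positions 8 9 stay [-round].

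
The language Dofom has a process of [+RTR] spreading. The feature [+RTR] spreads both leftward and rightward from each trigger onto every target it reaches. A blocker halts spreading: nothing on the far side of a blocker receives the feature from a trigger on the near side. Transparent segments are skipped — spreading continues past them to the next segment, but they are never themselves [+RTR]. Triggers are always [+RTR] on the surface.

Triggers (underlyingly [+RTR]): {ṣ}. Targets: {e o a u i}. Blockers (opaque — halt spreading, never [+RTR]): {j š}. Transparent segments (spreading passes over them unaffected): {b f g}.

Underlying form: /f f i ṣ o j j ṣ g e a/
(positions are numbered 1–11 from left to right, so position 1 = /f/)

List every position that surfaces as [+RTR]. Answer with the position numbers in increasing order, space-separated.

3 4 5 8 10 11

From /ṣ/ at 4 rightward: 5 /o/ → [+RTR]; 6 /j/ blocks.
From /ṣ/ at 4 leftward: 3 /i/ → [+RTR]; 2 /f/ transparent; 1 /f/ transparent; word edge.
From /ṣ/ at 8 rightward: 9 /g/ transparent; 10 /e/ → [+RTR]; 11 /a/ → [+RTR]; word edge.
From /ṣ/ at 8 leftward: 7 /j/ blocks.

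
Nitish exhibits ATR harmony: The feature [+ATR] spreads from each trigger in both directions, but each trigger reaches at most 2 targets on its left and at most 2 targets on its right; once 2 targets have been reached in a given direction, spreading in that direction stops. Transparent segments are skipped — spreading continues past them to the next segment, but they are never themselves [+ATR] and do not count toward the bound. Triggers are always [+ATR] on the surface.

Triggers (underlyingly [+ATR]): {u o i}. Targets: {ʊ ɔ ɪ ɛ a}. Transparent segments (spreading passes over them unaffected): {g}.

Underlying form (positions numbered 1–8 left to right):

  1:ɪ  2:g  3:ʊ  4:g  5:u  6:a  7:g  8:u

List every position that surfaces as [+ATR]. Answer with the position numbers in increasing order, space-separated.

1 3 5 6 8

From /u/ at 5 rightward: 6 /a/ → [+ATR]; 7 /g/ transparent; 8 /u/ is itself a trigger — this domain ends here.
From /u/ at 5 leftward: 4 /g/ transparent; 3 /ʊ/ → [+ATR]; 2 /g/ transparent; 1 /ɪ/ → [+ATR]; bound reached.
From /u/ at 8 rightward: word edge.
From /u/ at 8 leftward: 7 /g/ transparent; 6 /a/ → [+ATR]; 5 /u/ is itself a trigger — this domain ends here.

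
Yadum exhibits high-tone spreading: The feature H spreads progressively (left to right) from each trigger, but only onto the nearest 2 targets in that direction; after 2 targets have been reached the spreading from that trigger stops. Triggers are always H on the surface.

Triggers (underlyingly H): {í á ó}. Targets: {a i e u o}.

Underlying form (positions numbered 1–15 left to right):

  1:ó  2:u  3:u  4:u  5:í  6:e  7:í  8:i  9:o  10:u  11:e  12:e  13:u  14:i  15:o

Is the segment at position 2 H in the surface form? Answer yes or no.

yes

From /ó/ at 1 rightward: 2 /u/ → H; 3 /u/ → H; bound reached.
From /í/ at 5 rightward: 6 /e/ → H; 7 /í/ is itself a trigger — this domain ends here.
From /í/ at 7 rightward: 8 /i/ → H; 9 /o/ → H; bound reached.
Targets with no active source: positions 4 10 11 12 13 14 15 stay [-high tone].
H positions on the surface: 1 2 3 5 6 7 8 9.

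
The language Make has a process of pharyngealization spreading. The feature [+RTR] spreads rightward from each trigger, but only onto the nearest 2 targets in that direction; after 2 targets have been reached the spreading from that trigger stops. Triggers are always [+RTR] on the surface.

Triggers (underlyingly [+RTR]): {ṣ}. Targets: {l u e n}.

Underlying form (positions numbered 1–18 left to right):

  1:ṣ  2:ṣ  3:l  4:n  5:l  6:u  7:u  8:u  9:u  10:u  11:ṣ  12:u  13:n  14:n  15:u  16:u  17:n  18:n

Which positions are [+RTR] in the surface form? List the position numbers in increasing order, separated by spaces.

1 2 3 4 11 12 13

From /ṣ/ at 1 rightward: 2 /ṣ/ is itself a trigger — this domain ends here.
From /ṣ/ at 2 rightward: 3 /l/ → [+RTR]; 4 /n/ → [+RTR]; bound reached.
From /ṣ/ at 11 rightward: 12 /u/ → [+RTR]; 13 /n/ → [+RTR]; bound reached.
Targets with no active source: positions 5 6 7 8 9 10 14 15 16 17 18 stay [-emphatic].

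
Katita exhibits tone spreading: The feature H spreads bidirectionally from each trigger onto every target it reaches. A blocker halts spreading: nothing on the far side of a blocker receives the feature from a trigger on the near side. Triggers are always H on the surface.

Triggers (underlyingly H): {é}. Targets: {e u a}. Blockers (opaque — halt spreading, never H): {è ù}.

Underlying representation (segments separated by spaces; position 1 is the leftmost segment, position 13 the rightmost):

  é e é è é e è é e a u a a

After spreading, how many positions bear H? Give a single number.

From /é/ at 1 rightward: 2 /e/ → H; 3 /é/ is itself a trigger — this domain ends here.
From /é/ at 1 leftward: word edge.
From /é/ at 3 rightward: 4 /è/ blocks.
From /é/ at 3 leftward: 2 /e/ → H; 1 /é/ is itself a trigger — this domain ends here.
From /é/ at 5 rightward: 6 /e/ → H; 7 /è/ blocks.
From /é/ at 5 leftward: 4 /è/ blocks.
From /é/ at 8 rightward: 9 /e/ → H; 10 /a/ → H; 11 /u/ → H; 12 /a/ → H; 13 /a/ → H; word edge.
From /é/ at 8 leftward: 7 /è/ blocks.
H positions on the surface: 1 2 3 5 6 8 9 10 11 12 13.

11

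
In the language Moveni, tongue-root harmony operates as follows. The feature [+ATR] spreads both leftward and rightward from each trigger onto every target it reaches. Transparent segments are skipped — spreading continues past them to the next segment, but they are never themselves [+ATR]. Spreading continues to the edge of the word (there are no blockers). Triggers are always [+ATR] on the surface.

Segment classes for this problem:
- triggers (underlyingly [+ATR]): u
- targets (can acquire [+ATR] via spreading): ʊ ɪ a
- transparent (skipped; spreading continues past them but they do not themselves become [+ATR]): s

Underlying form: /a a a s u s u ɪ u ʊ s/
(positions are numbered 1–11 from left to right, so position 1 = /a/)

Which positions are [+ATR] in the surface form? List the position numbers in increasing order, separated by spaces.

From /u/ at 5 rightward: 6 /s/ transparent; 7 /u/ is itself a trigger — this domain ends here.
From /u/ at 5 leftward: 4 /s/ transparent; 3 /a/ → [+ATR]; 2 /a/ → [+ATR]; 1 /a/ → [+ATR]; word edge.
From /u/ at 7 rightward: 8 /ɪ/ → [+ATR]; 9 /u/ is itself a trigger — this domain ends here.
From /u/ at 7 leftward: 6 /s/ transparent; 5 /u/ is itself a trigger — this domain ends here.
From /u/ at 9 rightward: 10 /ʊ/ → [+ATR]; 11 /s/ transparent; word edge.
From /u/ at 9 leftward: 8 /ɪ/ → [+ATR]; 7 /u/ is itself a trigger — this domain ends here.

1 2 3 5 7 8 9 10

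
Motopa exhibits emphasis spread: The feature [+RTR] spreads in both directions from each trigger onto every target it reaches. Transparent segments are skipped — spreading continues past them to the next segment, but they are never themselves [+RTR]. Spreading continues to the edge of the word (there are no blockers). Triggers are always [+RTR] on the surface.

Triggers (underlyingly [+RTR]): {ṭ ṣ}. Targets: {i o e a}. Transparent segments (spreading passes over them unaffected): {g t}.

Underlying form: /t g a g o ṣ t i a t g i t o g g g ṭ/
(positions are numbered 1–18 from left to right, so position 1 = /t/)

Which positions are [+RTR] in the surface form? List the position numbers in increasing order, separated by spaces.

3 5 6 8 9 12 14 18

From /ṣ/ at 6 rightward: 7 /t/ transparent; 8 /i/ → [+RTR]; 9 /a/ → [+RTR]; 10 /t/ transparent; 11 /g/ transparent; 12 /i/ → [+RTR]; 13 /t/ transparent; 14 /o/ → [+RTR]; 15 /g/ transparent; 16 /g/ transparent; 17 /g/ transparent; 18 /ṭ/ is itself a trigger — this domain ends here.
From /ṣ/ at 6 leftward: 5 /o/ → [+RTR]; 4 /g/ transparent; 3 /a/ → [+RTR]; 2 /g/ transparent; 1 /t/ transparent; word edge.
From /ṭ/ at 18 rightward: word edge.
From /ṭ/ at 18 leftward: 17 /g/ transparent; 16 /g/ transparent; 15 /g/ transparent; 14 /o/ → [+RTR]; 13 /t/ transparent; 12 /i/ → [+RTR]; 11 /g/ transparent; 10 /t/ transparent; 9 /a/ → [+RTR]; 8 /i/ → [+RTR]; 7 /t/ transparent; 6 /ṣ/ is itself a trigger — this domain ends here.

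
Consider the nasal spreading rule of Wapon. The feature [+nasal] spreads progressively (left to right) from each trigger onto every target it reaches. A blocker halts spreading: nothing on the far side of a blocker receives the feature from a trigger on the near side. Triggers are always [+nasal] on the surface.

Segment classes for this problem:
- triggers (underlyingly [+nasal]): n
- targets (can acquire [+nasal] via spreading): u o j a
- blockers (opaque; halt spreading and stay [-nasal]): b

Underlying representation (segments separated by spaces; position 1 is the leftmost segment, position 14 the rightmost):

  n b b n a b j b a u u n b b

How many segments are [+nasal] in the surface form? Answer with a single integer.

From /n/ at 1 rightward: 2 /b/ blocks.
From /n/ at 4 rightward: 5 /a/ → [+nasal]; 6 /b/ blocks.
From /n/ at 12 rightward: 13 /b/ blocks.
Targets with no active source: positions 7 9 10 11 stay [-nasal].
[+nasal] positions on the surface: 1 4 5 12.

4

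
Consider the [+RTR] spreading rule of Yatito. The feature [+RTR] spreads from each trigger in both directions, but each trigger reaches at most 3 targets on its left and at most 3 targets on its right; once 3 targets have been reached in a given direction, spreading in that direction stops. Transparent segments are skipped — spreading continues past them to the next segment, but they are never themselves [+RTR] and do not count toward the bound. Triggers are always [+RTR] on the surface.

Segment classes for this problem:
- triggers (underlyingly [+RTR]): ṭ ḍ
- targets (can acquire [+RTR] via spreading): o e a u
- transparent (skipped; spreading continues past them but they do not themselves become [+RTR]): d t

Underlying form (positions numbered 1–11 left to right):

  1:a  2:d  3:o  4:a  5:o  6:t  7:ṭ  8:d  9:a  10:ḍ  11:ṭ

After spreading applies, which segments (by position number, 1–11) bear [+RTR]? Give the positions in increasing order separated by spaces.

3 4 5 7 9 10 11

From /ṭ/ at 7 rightward: 8 /d/ transparent; 9 /a/ → [+RTR]; 10 /ḍ/ is itself a trigger — this domain ends here.
From /ṭ/ at 7 leftward: 6 /t/ transparent; 5 /o/ → [+RTR]; 4 /a/ → [+RTR]; 3 /o/ → [+RTR]; bound reached.
From /ḍ/ at 10 rightward: 11 /ṭ/ is itself a trigger — this domain ends here.
From /ḍ/ at 10 leftward: 9 /a/ → [+RTR]; 8 /d/ transparent; 7 /ṭ/ is itself a trigger — this domain ends here.
From /ṭ/ at 11 rightward: word edge.
From /ṭ/ at 11 leftward: 10 /ḍ/ is itself a trigger — this domain ends here.
Target with no active source: position 1 stays [-emphatic].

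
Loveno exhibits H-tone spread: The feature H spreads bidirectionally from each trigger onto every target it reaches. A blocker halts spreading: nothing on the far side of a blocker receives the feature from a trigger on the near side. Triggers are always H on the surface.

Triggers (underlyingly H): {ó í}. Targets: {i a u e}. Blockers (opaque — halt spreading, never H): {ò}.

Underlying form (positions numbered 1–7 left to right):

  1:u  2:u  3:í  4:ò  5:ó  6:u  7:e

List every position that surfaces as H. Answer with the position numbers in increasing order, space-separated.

From /í/ at 3 rightward: 4 /ò/ blocks.
From /í/ at 3 leftward: 2 /u/ → H; 1 /u/ → H; word edge.
From /ó/ at 5 rightward: 6 /u/ → H; 7 /e/ → H; word edge.
From /ó/ at 5 leftward: 4 /ò/ blocks.

1 2 3 5 6 7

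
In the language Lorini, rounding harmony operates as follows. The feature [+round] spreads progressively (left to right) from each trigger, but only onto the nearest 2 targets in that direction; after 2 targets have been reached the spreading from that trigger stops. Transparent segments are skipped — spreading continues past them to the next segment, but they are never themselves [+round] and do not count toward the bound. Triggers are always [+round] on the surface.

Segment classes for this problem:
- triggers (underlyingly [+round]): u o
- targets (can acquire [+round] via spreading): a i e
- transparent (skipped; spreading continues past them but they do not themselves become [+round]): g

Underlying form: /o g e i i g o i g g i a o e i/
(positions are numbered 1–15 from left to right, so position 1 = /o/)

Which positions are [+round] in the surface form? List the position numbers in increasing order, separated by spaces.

1 3 4 7 8 11 13 14 15

From /o/ at 1 rightward: 2 /g/ transparent; 3 /e/ → [+round]; 4 /i/ → [+round]; bound reached.
From /o/ at 7 rightward: 8 /i/ → [+round]; 9 /g/ transparent; 10 /g/ transparent; 11 /i/ → [+round]; bound reached.
From /o/ at 13 rightward: 14 /e/ → [+round]; 15 /i/ → [+round]; bound reached.
Targets with no active source: positions 5 12 stay [-round].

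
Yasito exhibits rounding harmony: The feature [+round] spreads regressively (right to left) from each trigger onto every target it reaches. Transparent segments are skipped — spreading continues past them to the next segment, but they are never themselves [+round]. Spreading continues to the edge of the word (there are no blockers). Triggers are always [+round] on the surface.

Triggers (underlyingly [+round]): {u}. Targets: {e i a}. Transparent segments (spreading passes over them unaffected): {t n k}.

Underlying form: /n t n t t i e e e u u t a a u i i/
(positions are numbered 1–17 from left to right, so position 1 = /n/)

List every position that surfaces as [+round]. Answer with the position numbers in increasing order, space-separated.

From /u/ at 10 leftward: 9 /e/ → [+round]; 8 /e/ → [+round]; 7 /e/ → [+round]; 6 /i/ → [+round]; 5 /t/ transparent; 4 /t/ transparent; 3 /n/ transparent; 2 /t/ transparent; 1 /n/ transparent; word edge.
From /u/ at 11 leftward: 10 /u/ is itself a trigger — this domain ends here.
From /u/ at 15 leftward: 14 /a/ → [+round]; 13 /a/ → [+round]; 12 /t/ transparent; 11 /u/ is itself a trigger — this domain ends here.
Targets with no active source: positions 16 17 stay [-round].

6 7 8 9 10 11 13 14 15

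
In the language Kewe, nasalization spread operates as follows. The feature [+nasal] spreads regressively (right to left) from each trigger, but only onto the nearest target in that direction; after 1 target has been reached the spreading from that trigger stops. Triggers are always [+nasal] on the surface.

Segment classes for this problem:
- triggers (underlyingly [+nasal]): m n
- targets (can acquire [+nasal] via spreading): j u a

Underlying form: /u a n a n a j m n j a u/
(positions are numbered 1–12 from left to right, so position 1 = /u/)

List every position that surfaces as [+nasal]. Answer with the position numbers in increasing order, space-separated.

From /n/ at 3 leftward: 2 /a/ → [+nasal]; bound reached.
From /n/ at 5 leftward: 4 /a/ → [+nasal]; bound reached.
From /m/ at 8 leftward: 7 /j/ → [+nasal]; bound reached.
From /n/ at 9 leftward: 8 /m/ is itself a trigger — this domain ends here.
Targets with no active source: positions 1 6 10 11 12 stay [-nasal].

2 3 4 5 7 8 9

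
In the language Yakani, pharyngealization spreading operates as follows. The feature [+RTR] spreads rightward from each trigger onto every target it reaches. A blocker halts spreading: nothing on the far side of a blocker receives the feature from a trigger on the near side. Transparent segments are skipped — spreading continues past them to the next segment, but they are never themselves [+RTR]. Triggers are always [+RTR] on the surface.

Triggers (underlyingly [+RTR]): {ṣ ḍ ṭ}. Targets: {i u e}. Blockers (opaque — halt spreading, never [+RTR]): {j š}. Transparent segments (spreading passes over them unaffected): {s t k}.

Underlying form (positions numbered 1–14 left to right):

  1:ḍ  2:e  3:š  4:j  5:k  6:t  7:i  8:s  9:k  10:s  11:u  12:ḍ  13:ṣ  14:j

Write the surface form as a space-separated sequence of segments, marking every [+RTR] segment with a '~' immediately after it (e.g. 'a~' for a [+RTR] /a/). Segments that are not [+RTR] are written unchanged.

ḍ~ e~ š j k t i s k s u ḍ~ ṣ~ j

From /ḍ/ at 1 rightward: 2 /e/ → [+RTR]; 3 /š/ blocks.
From /ḍ/ at 12 rightward: 13 /ṣ/ is itself a trigger — this domain ends here.
From /ṣ/ at 13 rightward: 14 /j/ blocks.
Targets with no active source: positions 7 11 stay [-emphatic].
[+RTR] positions on the surface: 1 2 12 13.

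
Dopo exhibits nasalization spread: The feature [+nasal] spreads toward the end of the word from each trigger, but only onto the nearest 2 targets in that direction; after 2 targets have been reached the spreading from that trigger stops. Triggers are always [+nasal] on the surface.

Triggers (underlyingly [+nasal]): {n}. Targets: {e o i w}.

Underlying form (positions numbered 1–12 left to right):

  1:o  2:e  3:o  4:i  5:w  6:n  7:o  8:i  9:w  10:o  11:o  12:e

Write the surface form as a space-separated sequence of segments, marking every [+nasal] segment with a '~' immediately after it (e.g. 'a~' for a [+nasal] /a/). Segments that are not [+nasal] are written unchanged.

From /n/ at 6 rightward: 7 /o/ → [+nasal]; 8 /i/ → [+nasal]; bound reached.
Targets with no active source: positions 1 2 3 4 5 9 10 11 12 stay [-nasal].
[+nasal] positions on the surface: 6 7 8.

o e o i w n~ o~ i~ w o o e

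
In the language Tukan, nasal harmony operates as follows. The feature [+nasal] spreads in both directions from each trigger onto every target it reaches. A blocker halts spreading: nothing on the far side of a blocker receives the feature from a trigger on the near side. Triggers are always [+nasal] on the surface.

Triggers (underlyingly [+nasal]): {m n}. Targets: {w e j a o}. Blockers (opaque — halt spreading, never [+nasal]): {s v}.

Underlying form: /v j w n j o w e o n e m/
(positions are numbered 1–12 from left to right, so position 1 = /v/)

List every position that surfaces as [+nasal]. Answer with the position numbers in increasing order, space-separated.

From /n/ at 4 rightward: 5 /j/ → [+nasal]; 6 /o/ → [+nasal]; 7 /w/ → [+nasal]; 8 /e/ → [+nasal]; 9 /o/ → [+nasal]; 10 /n/ is itself a trigger — this domain ends here.
From /n/ at 4 leftward: 3 /w/ → [+nasal]; 2 /j/ → [+nasal]; 1 /v/ blocks.
From /n/ at 10 rightward: 11 /e/ → [+nasal]; 12 /m/ is itself a trigger — this domain ends here.
From /n/ at 10 leftward: 9 /o/ → [+nasal]; 8 /e/ → [+nasal]; 7 /w/ → [+nasal]; 6 /o/ → [+nasal]; 5 /j/ → [+nasal]; 4 /n/ is itself a trigger — this domain ends here.
From /m/ at 12 rightward: word edge.
From /m/ at 12 leftward: 11 /e/ → [+nasal]; 10 /n/ is itself a trigger — this domain ends here.

2 3 4 5 6 7 8 9 10 11 12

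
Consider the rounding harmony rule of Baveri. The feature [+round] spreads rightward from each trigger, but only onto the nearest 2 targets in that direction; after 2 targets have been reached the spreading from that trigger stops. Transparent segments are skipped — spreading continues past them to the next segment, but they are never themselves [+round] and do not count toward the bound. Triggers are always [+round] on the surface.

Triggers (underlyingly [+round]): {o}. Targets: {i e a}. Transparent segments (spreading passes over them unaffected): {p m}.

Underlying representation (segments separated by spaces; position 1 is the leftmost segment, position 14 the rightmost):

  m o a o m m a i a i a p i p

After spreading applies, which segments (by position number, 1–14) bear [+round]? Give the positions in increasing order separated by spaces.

2 3 4 7 8

From /o/ at 2 rightward: 3 /a/ → [+round]; 4 /o/ is itself a trigger — this domain ends here.
From /o/ at 4 rightward: 5 /m/ transparent; 6 /m/ transparent; 7 /a/ → [+round]; 8 /i/ → [+round]; bound reached.
Targets with no active source: positions 9 10 11 13 stay [-round].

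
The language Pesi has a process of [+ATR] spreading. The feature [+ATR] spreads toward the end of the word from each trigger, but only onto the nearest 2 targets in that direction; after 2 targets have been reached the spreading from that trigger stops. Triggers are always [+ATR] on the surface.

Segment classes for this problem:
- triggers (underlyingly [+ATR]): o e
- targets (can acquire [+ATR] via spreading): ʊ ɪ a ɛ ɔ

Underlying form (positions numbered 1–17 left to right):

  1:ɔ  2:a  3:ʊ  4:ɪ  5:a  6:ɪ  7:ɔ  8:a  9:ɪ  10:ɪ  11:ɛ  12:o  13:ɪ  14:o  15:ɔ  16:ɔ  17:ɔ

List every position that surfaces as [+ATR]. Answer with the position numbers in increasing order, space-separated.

12 13 14 15 16

From /o/ at 12 rightward: 13 /ɪ/ → [+ATR]; 14 /o/ is itself a trigger — this domain ends here.
From /o/ at 14 rightward: 15 /ɔ/ → [+ATR]; 16 /ɔ/ → [+ATR]; bound reached.
Targets with no active source: positions 1 2 3 4 5 6 7 8 9 10 11 17 stay [-ATR].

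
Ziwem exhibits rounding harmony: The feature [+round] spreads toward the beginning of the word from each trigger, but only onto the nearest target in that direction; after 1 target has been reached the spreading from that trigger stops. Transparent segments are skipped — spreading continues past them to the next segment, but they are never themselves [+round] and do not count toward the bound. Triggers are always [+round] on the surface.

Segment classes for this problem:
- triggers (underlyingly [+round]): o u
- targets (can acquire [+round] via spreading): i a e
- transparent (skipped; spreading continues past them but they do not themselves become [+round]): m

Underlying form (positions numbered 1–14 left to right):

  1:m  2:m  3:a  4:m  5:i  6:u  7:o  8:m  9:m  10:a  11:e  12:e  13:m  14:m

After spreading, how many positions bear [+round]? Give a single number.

3

From /u/ at 6 leftward: 5 /i/ → [+round]; bound reached.
From /o/ at 7 leftward: 6 /u/ is itself a trigger — this domain ends here.
Targets with no active source: positions 3 10 11 12 stay [-round].
[+round] positions on the surface: 5 6 7.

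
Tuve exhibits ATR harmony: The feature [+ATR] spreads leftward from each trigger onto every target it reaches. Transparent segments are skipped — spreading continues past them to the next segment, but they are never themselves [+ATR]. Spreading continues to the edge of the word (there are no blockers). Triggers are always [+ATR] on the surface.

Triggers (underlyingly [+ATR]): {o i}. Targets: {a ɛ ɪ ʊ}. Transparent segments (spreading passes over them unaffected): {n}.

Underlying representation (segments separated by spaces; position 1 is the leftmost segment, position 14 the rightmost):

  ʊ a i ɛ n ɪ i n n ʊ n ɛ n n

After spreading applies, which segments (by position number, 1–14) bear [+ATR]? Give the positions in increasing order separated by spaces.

1 2 3 4 6 7

From /i/ at 3 leftward: 2 /a/ → [+ATR]; 1 /ʊ/ → [+ATR]; word edge.
From /i/ at 7 leftward: 6 /ɪ/ → [+ATR]; 5 /n/ transparent; 4 /ɛ/ → [+ATR]; 3 /i/ is itself a trigger — this domain ends here.
Targets with no active source: positions 10 12 stay [-ATR].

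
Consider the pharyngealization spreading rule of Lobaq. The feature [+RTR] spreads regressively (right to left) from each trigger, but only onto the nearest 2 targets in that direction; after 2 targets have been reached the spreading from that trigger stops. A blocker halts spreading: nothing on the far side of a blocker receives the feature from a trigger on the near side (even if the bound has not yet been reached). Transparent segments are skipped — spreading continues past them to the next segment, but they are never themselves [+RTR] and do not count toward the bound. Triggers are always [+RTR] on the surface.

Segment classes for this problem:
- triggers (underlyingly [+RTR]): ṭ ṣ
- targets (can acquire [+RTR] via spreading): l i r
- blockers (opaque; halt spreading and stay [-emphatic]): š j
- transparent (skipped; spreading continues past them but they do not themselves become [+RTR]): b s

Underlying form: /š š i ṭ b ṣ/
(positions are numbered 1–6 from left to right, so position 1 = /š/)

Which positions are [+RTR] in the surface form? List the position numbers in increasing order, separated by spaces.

From /ṭ/ at 4 leftward: 3 /i/ → [+RTR]; 2 /š/ blocks.
From /ṣ/ at 6 leftward: 5 /b/ transparent; 4 /ṭ/ is itself a trigger — this domain ends here.

3 4 6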